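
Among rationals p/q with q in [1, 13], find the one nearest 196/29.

27/4

Expand x = 196/29 as a continued fraction with the Euclidean algorithm:
  196 = 6*29 + 22, so a_0 = 6.
  29 = 1*22 + 7, so a_1 = 1.
  22 = 3*7 + 1, so a_2 = 3.
  7 = 7*1 + 0, so a_3 = 7.
so x = [6; 1, 3, 7].
Convergents (p_i = a_i*p_{i-1} + p_{i-2}, q_i = a_i*q_{i-1} + q_{i-2} with p_{-2}=0, p_{-1}=1, q_{-2}=1, q_{-1}=0), until the denominator exceeds 13:
  i=0: a_0=6, p_0 = 6*1 + 0 = 6, q_0 = 6*0 + 1 = 1.
  i=1: a_1=1, p_1 = 1*6 + 1 = 7, q_1 = 1*1 + 0 = 1.
  i=2: a_2=3, p_2 = 3*7 + 6 = 27, q_2 = 3*1 + 1 = 4.
  i=3: a_3=7, p_3 = 7*27 + 7 = 196, q_3 = 7*4 + 1 = 29.
q_3 = 29 > 13, so the last convergent with denominator <= 13 is p_2/q_2 = 27/4.
The closest fraction with denominator <= 13 is either p_2/q_2 or the intermediate fraction (k*p_2 + p_1)/(k*q_2 + q_1) with the largest k >= 1 whose denominator stays <= 13; these approach x as k grows, and every other convergent or intermediate fraction in range is farther away.
Largest k: floor((13 - q_1)/q_2) = floor((13 - 1)/4) = 3.
That gives (3*27 + 7)/(3*4 + 1) = 88/13.
Compare the errors: |x - 27/4| = |196*4 - 27*29|/(29*4) = 1/116, and |x - 88/13| = |196*13 - 88*29|/(29*13) = 4/377.
Cross-multiplying, 1*377 = 377 < 464 = 4*116, so 1/116 is smaller: the convergent 27/4 is closer to x than 88/13.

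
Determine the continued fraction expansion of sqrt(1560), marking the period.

Write x_i = (sqrt(1560) + m_i)/d_i with (m_0, d_0) = (0, 1). a_0 = floor(sqrt(1560)) = 39, since 39^2 = 1521 <= 1560 < 1600 = 40^2.
Iterate m_{i+1} = d_i*a_i - m_i, d_{i+1} = (1560 - m_{i+1}^2)/d_i, a_{i+1} = floor((a_0 + m_{i+1})/d_{i+1}):
  m_1 = 1*39 - 0 = 39, d_1 = (1560 - 39^2)/1 = 39/1 = 39, a_1 = floor((39 + 39)/39) = 2.
  m_2 = 39*2 - 39 = 39, d_2 = (1560 - 39^2)/39 = 39/39 = 1, a_2 = floor((39 + 39)/1) = 78.
  m_3 = 1*78 - 39 = 39, d_3 = (1560 - 39^2)/1 = 39/1 = 39: (m_3, d_3) = (m_1, d_1) = (39, 39), so from here the quotients repeat a_1, a_2; the period length is 2.
Hence the expansion of sqrt(1560) is a_0 = 39 followed by the repeating block 2, 78 (period 2).

[39; (2, 78)]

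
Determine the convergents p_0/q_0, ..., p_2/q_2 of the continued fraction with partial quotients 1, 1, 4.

1/1, 2/1, 9/5

Using the convergent recurrence p_i = a_i*p_{i-1} + p_{i-2}, q_i = a_i*q_{i-1} + q_{i-2} with p_{-2}=0, p_{-1}=1, q_{-2}=1, q_{-1}=0:
  i=0: a_0=1, p_0 = 1*1 + 0 = 1, q_0 = 1*0 + 1 = 1.
  i=1: a_1=1, p_1 = 1*1 + 1 = 2, q_1 = 1*1 + 0 = 1.
  i=2: a_2=4, p_2 = 4*2 + 1 = 9, q_2 = 4*1 + 1 = 5.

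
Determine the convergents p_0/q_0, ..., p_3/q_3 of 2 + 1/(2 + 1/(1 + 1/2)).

Using the convergent recurrence p_i = a_i*p_{i-1} + p_{i-2}, q_i = a_i*q_{i-1} + q_{i-2} with p_{-2}=0, p_{-1}=1, q_{-2}=1, q_{-1}=0:
  i=0: a_0=2, p_0 = 2*1 + 0 = 2, q_0 = 2*0 + 1 = 1.
  i=1: a_1=2, p_1 = 2*2 + 1 = 5, q_1 = 2*1 + 0 = 2.
  i=2: a_2=1, p_2 = 1*5 + 2 = 7, q_2 = 1*2 + 1 = 3.
  i=3: a_3=2, p_3 = 2*7 + 5 = 19, q_3 = 2*3 + 2 = 8.

2/1, 5/2, 7/3, 19/8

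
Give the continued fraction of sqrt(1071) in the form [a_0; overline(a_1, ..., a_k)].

Write x_i = (sqrt(1071) + m_i)/d_i with (m_0, d_0) = (0, 1). a_0 = floor(sqrt(1071)) = 32, since 32^2 = 1024 <= 1071 < 1089 = 33^2.
Iterate m_{i+1} = d_i*a_i - m_i, d_{i+1} = (1071 - m_{i+1}^2)/d_i, a_{i+1} = floor((a_0 + m_{i+1})/d_{i+1}):
  m_1 = 1*32 - 0 = 32, d_1 = (1071 - 32^2)/1 = 47/1 = 47, a_1 = floor((32 + 32)/47) = 1.
  m_2 = 47*1 - 32 = 15, d_2 = (1071 - 15^2)/47 = 846/47 = 18, a_2 = floor((32 + 15)/18) = 2.
  m_3 = 18*2 - 15 = 21, d_3 = (1071 - 21^2)/18 = 630/18 = 35, a_3 = floor((32 + 21)/35) = 1.
  m_4 = 35*1 - 21 = 14, d_4 = (1071 - 14^2)/35 = 875/35 = 25, a_4 = floor((32 + 14)/25) = 1.
  m_5 = 25*1 - 14 = 11, d_5 = (1071 - 11^2)/25 = 950/25 = 38, a_5 = floor((32 + 11)/38) = 1.
  m_6 = 38*1 - 11 = 27, d_6 = (1071 - 27^2)/38 = 342/38 = 9, a_6 = floor((32 + 27)/9) = 6.
  m_7 = 9*6 - 27 = 27, d_7 = (1071 - 27^2)/9 = 342/9 = 38, a_7 = floor((32 + 27)/38) = 1.
  m_8 = 38*1 - 27 = 11, d_8 = (1071 - 11^2)/38 = 950/38 = 25, a_8 = floor((32 + 11)/25) = 1.
  m_9 = 25*1 - 11 = 14, d_9 = (1071 - 14^2)/25 = 875/25 = 35, a_9 = floor((32 + 14)/35) = 1.
  m_10 = 35*1 - 14 = 21, d_10 = (1071 - 21^2)/35 = 630/35 = 18, a_10 = floor((32 + 21)/18) = 2.
  m_11 = 18*2 - 21 = 15, d_11 = (1071 - 15^2)/18 = 846/18 = 47, a_11 = floor((32 + 15)/47) = 1.
  m_12 = 47*1 - 15 = 32, d_12 = (1071 - 32^2)/47 = 47/47 = 1, a_12 = floor((32 + 32)/1) = 64.
  m_13 = 1*64 - 32 = 32, d_13 = (1071 - 32^2)/1 = 47/1 = 47: (m_13, d_13) = (m_1, d_1) = (32, 47), so from here the quotients repeat a_1, ..., a_12; the period length is 12.
Hence the expansion of sqrt(1071) is a_0 = 32 followed by the repeating block 1, 2, 1, 1, 1, 6, 1, 1, 1, 2, 1, 64 (period 12).

[32; overline(1, 2, 1, 1, 1, 6, 1, 1, 1, 2, 1, 64)]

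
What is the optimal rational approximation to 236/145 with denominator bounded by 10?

Expand x = 236/145 as a continued fraction with the Euclidean algorithm:
  236 = 1*145 + 91, so a_0 = 1.
  145 = 1*91 + 54, so a_1 = 1.
  91 = 1*54 + 37, so a_2 = 1.
  54 = 1*37 + 17, so a_3 = 1.
  37 = 2*17 + 3, so a_4 = 2.
  17 = 5*3 + 2, so a_5 = 5.
  3 = 1*2 + 1, so a_6 = 1.
  2 = 2*1 + 0, so a_7 = 2.
so x = [1; 1, 1, 1, 2, 5, 1, 2].
Convergents (p_i = a_i*p_{i-1} + p_{i-2}, q_i = a_i*q_{i-1} + q_{i-2} with p_{-2}=0, p_{-1}=1, q_{-2}=1, q_{-1}=0), until the denominator exceeds 10:
  i=0: a_0=1, p_0 = 1*1 + 0 = 1, q_0 = 1*0 + 1 = 1.
  i=1: a_1=1, p_1 = 1*1 + 1 = 2, q_1 = 1*1 + 0 = 1.
  i=2: a_2=1, p_2 = 1*2 + 1 = 3, q_2 = 1*1 + 1 = 2.
  i=3: a_3=1, p_3 = 1*3 + 2 = 5, q_3 = 1*2 + 1 = 3.
  i=4: a_4=2, p_4 = 2*5 + 3 = 13, q_4 = 2*3 + 2 = 8.
  i=5: a_5=5, p_5 = 5*13 + 5 = 70, q_5 = 5*8 + 3 = 43.
q_5 = 43 > 10, so the last convergent with denominator <= 10 is p_4/q_4 = 13/8.
The closest fraction with denominator <= 10 is either p_4/q_4 or the intermediate fraction (k*p_4 + p_3)/(k*q_4 + q_3) with the largest k >= 1 whose denominator stays <= 10; these approach x as k grows, and every other convergent or intermediate fraction in range is farther away.
Largest k: floor((10 - q_3)/q_4) = floor((10 - 3)/8) = 0.
Since k = 0, no intermediate fraction beyond p_4/q_4 has denominator <= 10, so the convergent 13/8 is the closest (its error is |236*8 - 13*145|/(145*8) = 3/1160).

13/8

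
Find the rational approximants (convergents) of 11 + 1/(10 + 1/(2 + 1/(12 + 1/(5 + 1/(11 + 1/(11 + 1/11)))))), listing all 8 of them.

11/1, 111/10, 233/21, 2907/262, 14768/1331, 165355/14903, 1833673/165264, 20335758/1832807

Using the convergent recurrence p_i = a_i*p_{i-1} + p_{i-2}, q_i = a_i*q_{i-1} + q_{i-2} with p_{-2}=0, p_{-1}=1, q_{-2}=1, q_{-1}=0:
  i=0: a_0=11, p_0 = 11*1 + 0 = 11, q_0 = 11*0 + 1 = 1.
  i=1: a_1=10, p_1 = 10*11 + 1 = 111, q_1 = 10*1 + 0 = 10.
  i=2: a_2=2, p_2 = 2*111 + 11 = 233, q_2 = 2*10 + 1 = 21.
  i=3: a_3=12, p_3 = 12*233 + 111 = 2907, q_3 = 12*21 + 10 = 262.
  i=4: a_4=5, p_4 = 5*2907 + 233 = 14768, q_4 = 5*262 + 21 = 1331.
  i=5: a_5=11, p_5 = 11*14768 + 2907 = 165355, q_5 = 11*1331 + 262 = 14903.
  i=6: a_6=11, p_6 = 11*165355 + 14768 = 1833673, q_6 = 11*14903 + 1331 = 165264.
  i=7: a_7=11, p_7 = 11*1833673 + 165355 = 20335758, q_7 = 11*165264 + 14903 = 1832807.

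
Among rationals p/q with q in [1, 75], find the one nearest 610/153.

Expand x = 610/153 as a continued fraction with the Euclidean algorithm:
  610 = 3*153 + 151, so a_0 = 3.
  153 = 1*151 + 2, so a_1 = 1.
  151 = 75*2 + 1, so a_2 = 75.
  2 = 2*1 + 0, so a_3 = 2.
so x = [3; 1, 75, 2].
Convergents (p_i = a_i*p_{i-1} + p_{i-2}, q_i = a_i*q_{i-1} + q_{i-2} with p_{-2}=0, p_{-1}=1, q_{-2}=1, q_{-1}=0), until the denominator exceeds 75:
  i=0: a_0=3, p_0 = 3*1 + 0 = 3, q_0 = 3*0 + 1 = 1.
  i=1: a_1=1, p_1 = 1*3 + 1 = 4, q_1 = 1*1 + 0 = 1.
  i=2: a_2=75, p_2 = 75*4 + 3 = 303, q_2 = 75*1 + 1 = 76.
q_2 = 76 > 75, so the last convergent with denominator <= 75 is p_1/q_1 = 4/1.
The closest fraction with denominator <= 75 is either p_1/q_1 or the intermediate fraction (k*p_1 + p_0)/(k*q_1 + q_0) with the largest k >= 1 whose denominator stays <= 75; these approach x as k grows, and every other convergent or intermediate fraction in range is farther away.
Largest k: floor((75 - q_0)/q_1) = floor((75 - 1)/1) = 74.
That gives (74*4 + 3)/(74*1 + 1) = 299/75.
Compare the errors: |x - 4/1| = |610*1 - 4*153|/(153*1) = 2/153, and |x - 299/75| = |610*75 - 299*153|/(153*75) = 3/11475.
Cross-multiplying, 3*153 = 459 < 22950 = 2*11475, so 3/11475 is smaller: the intermediate fraction 299/75 is closer to x than 4/1.

299/75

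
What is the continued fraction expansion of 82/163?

[0; 1, 1, 81]

Run the Euclidean algorithm on 82 and 163; the successive quotients are the partial quotients a_0, a_1, ... (each step inverts the fractional part left over by the previous one):
  82 = 0*163 + 82, so a_0 = 0.
  163 = 1*82 + 81, so a_1 = 1.
  82 = 1*81 + 1, so a_2 = 1.
  81 = 81*1 + 0, so a_3 = 81.
The remainder reaches 0 after 4 divisions, so the expansion has 4 partial quotients, read off in order.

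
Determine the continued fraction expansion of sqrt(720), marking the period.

[26; (1, 4, 1, 52)]

Write x_i = (sqrt(720) + m_i)/d_i with (m_0, d_0) = (0, 1). a_0 = floor(sqrt(720)) = 26, since 26^2 = 676 <= 720 < 729 = 27^2.
Iterate m_{i+1} = d_i*a_i - m_i, d_{i+1} = (720 - m_{i+1}^2)/d_i, a_{i+1} = floor((a_0 + m_{i+1})/d_{i+1}):
  m_1 = 1*26 - 0 = 26, d_1 = (720 - 26^2)/1 = 44/1 = 44, a_1 = floor((26 + 26)/44) = 1.
  m_2 = 44*1 - 26 = 18, d_2 = (720 - 18^2)/44 = 396/44 = 9, a_2 = floor((26 + 18)/9) = 4.
  m_3 = 9*4 - 18 = 18, d_3 = (720 - 18^2)/9 = 396/9 = 44, a_3 = floor((26 + 18)/44) = 1.
  m_4 = 44*1 - 18 = 26, d_4 = (720 - 26^2)/44 = 44/44 = 1, a_4 = floor((26 + 26)/1) = 52.
  m_5 = 1*52 - 26 = 26, d_5 = (720 - 26^2)/1 = 44/1 = 44: (m_5, d_5) = (m_1, d_1) = (26, 44), so from here the quotients repeat a_1, ..., a_4; the period length is 4.
Hence the expansion of sqrt(720) is a_0 = 26 followed by the repeating block 1, 4, 1, 52 (period 4).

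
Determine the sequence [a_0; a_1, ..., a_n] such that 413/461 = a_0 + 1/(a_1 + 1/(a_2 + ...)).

Run the Euclidean algorithm on 413 and 461; the successive quotients are the partial quotients a_0, a_1, ... (each step inverts the fractional part left over by the previous one):
  413 = 0*461 + 413, so a_0 = 0.
  461 = 1*413 + 48, so a_1 = 1.
  413 = 8*48 + 29, so a_2 = 8.
  48 = 1*29 + 19, so a_3 = 1.
  29 = 1*19 + 10, so a_4 = 1.
  19 = 1*10 + 9, so a_5 = 1.
  10 = 1*9 + 1, so a_6 = 1.
  9 = 9*1 + 0, so a_7 = 9.
The remainder reaches 0 after 8 divisions, so the expansion has 8 partial quotients, read off in order.

[0; 1, 8, 1, 1, 1, 1, 9]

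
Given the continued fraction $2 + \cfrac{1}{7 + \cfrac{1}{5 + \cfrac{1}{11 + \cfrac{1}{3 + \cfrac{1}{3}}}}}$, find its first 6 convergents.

2/1, 15/7, 77/36, 862/403, 2663/1245, 8851/4138

Using the convergent recurrence p_i = a_i*p_{i-1} + p_{i-2}, q_i = a_i*q_{i-1} + q_{i-2} with p_{-2}=0, p_{-1}=1, q_{-2}=1, q_{-1}=0:
  i=0: a_0=2, p_0 = 2*1 + 0 = 2, q_0 = 2*0 + 1 = 1.
  i=1: a_1=7, p_1 = 7*2 + 1 = 15, q_1 = 7*1 + 0 = 7.
  i=2: a_2=5, p_2 = 5*15 + 2 = 77, q_2 = 5*7 + 1 = 36.
  i=3: a_3=11, p_3 = 11*77 + 15 = 862, q_3 = 11*36 + 7 = 403.
  i=4: a_4=3, p_4 = 3*862 + 77 = 2663, q_4 = 3*403 + 36 = 1245.
  i=5: a_5=3, p_5 = 3*2663 + 862 = 8851, q_5 = 3*1245 + 403 = 4138.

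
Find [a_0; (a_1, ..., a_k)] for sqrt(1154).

Write x_i = (sqrt(1154) + m_i)/d_i with (m_0, d_0) = (0, 1). a_0 = floor(sqrt(1154)) = 33, since 33^2 = 1089 <= 1154 < 1156 = 34^2.
Iterate m_{i+1} = d_i*a_i - m_i, d_{i+1} = (1154 - m_{i+1}^2)/d_i, a_{i+1} = floor((a_0 + m_{i+1})/d_{i+1}):
  m_1 = 1*33 - 0 = 33, d_1 = (1154 - 33^2)/1 = 65/1 = 65, a_1 = floor((33 + 33)/65) = 1.
  m_2 = 65*1 - 33 = 32, d_2 = (1154 - 32^2)/65 = 130/65 = 2, a_2 = floor((33 + 32)/2) = 32.
  m_3 = 2*32 - 32 = 32, d_3 = (1154 - 32^2)/2 = 130/2 = 65, a_3 = floor((33 + 32)/65) = 1.
  m_4 = 65*1 - 32 = 33, d_4 = (1154 - 33^2)/65 = 65/65 = 1, a_4 = floor((33 + 33)/1) = 66.
  m_5 = 1*66 - 33 = 33, d_5 = (1154 - 33^2)/1 = 65/1 = 65: (m_5, d_5) = (m_1, d_1) = (33, 65), so from here the quotients repeat a_1, ..., a_4; the period length is 4.
Hence the expansion of sqrt(1154) is a_0 = 33 followed by the repeating block 1, 32, 1, 66 (period 4).

[33; (1, 32, 1, 66)]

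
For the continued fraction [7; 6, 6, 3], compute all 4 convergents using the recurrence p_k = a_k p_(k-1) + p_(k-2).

Using the convergent recurrence p_i = a_i*p_{i-1} + p_{i-2}, q_i = a_i*q_{i-1} + q_{i-2} with p_{-2}=0, p_{-1}=1, q_{-2}=1, q_{-1}=0:
  i=0: a_0=7, p_0 = 7*1 + 0 = 7, q_0 = 7*0 + 1 = 1.
  i=1: a_1=6, p_1 = 6*7 + 1 = 43, q_1 = 6*1 + 0 = 6.
  i=2: a_2=6, p_2 = 6*43 + 7 = 265, q_2 = 6*6 + 1 = 37.
  i=3: a_3=3, p_3 = 3*265 + 43 = 838, q_3 = 3*37 + 6 = 117.

7/1, 43/6, 265/37, 838/117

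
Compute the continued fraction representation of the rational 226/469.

Run the Euclidean algorithm on 226 and 469; the successive quotients are the partial quotients a_0, a_1, ... (each step inverts the fractional part left over by the previous one):
  226 = 0*469 + 226, so a_0 = 0.
  469 = 2*226 + 17, so a_1 = 2.
  226 = 13*17 + 5, so a_2 = 13.
  17 = 3*5 + 2, so a_3 = 3.
  5 = 2*2 + 1, so a_4 = 2.
  2 = 2*1 + 0, so a_5 = 2.
The remainder reaches 0 after 6 divisions, so the expansion has 6 partial quotients, read off in order.

[0; 2, 13, 3, 2, 2]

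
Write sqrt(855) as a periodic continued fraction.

[29; (4, 6, 4, 58)]

Write x_i = (sqrt(855) + m_i)/d_i with (m_0, d_0) = (0, 1). a_0 = floor(sqrt(855)) = 29, since 29^2 = 841 <= 855 < 900 = 30^2.
Iterate m_{i+1} = d_i*a_i - m_i, d_{i+1} = (855 - m_{i+1}^2)/d_i, a_{i+1} = floor((a_0 + m_{i+1})/d_{i+1}):
  m_1 = 1*29 - 0 = 29, d_1 = (855 - 29^2)/1 = 14/1 = 14, a_1 = floor((29 + 29)/14) = 4.
  m_2 = 14*4 - 29 = 27, d_2 = (855 - 27^2)/14 = 126/14 = 9, a_2 = floor((29 + 27)/9) = 6.
  m_3 = 9*6 - 27 = 27, d_3 = (855 - 27^2)/9 = 126/9 = 14, a_3 = floor((29 + 27)/14) = 4.
  m_4 = 14*4 - 27 = 29, d_4 = (855 - 29^2)/14 = 14/14 = 1, a_4 = floor((29 + 29)/1) = 58.
  m_5 = 1*58 - 29 = 29, d_5 = (855 - 29^2)/1 = 14/1 = 14: (m_5, d_5) = (m_1, d_1) = (29, 14), so from here the quotients repeat a_1, ..., a_4; the period length is 4.
Hence the expansion of sqrt(855) is a_0 = 29 followed by the repeating block 4, 6, 4, 58 (period 4).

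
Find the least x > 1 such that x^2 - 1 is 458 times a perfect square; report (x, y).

First expand sqrt(458) as a continued fraction. With x_i = (sqrt(458) + m_i)/d_i and (m_0, d_0) = (0, 1): a_0 = floor(sqrt(458)) = 21, since 21^2 = 441 <= 458 < 484 = 22^2.
Iterate m_{i+1} = d_i*a_i - m_i, d_{i+1} = (458 - m_{i+1}^2)/d_i, a_{i+1} = floor((a_0 + m_{i+1})/d_{i+1}):
  m_1 = 1*21 - 0 = 21, d_1 = (458 - 21^2)/1 = 17/1 = 17, a_1 = floor((21 + 21)/17) = 2.
  m_2 = 17*2 - 21 = 13, d_2 = (458 - 13^2)/17 = 289/17 = 17, a_2 = floor((21 + 13)/17) = 2.
  m_3 = 17*2 - 13 = 21, d_3 = (458 - 21^2)/17 = 17/17 = 1, a_3 = floor((21 + 21)/1) = 42.
  m_4 = 1*42 - 21 = 21, d_4 = (458 - 21^2)/1 = 17/1 = 17: (m_4, d_4) = (m_1, d_1) = (21, 17), so from here the quotients repeat a_1, ..., a_3; the period length is 3.
So sqrt(458) = [21; (2, 2, 42)] with period length k = 3.
k is odd, so (p_{k-1}, q_{k-1}) only solves x^2 - 458y^2 = -1 and the fundamental solution of x^2 - 458y^2 = 1 is (p_{2k-1}, q_{2k-1}) = (p_5, q_5); compute convergents through index 5, running through the period twice.
Convergents (p_i = a_i*p_{i-1} + p_{i-2}, q_i = a_i*q_{i-1} + q_{i-2} with p_{-2}=0, p_{-1}=1, q_{-2}=1, q_{-1}=0):
  i=0: a_0=21, p_0 = 21*1 + 0 = 21, q_0 = 21*0 + 1 = 1.
  i=1: a_1=2, p_1 = 2*21 + 1 = 43, q_1 = 2*1 + 0 = 2.
  i=2: a_2=2, p_2 = 2*43 + 21 = 107, q_2 = 2*2 + 1 = 5.
  i=3: a_3=42, p_3 = 42*107 + 43 = 4537, q_3 = 42*5 + 2 = 212.
  i=4: a_4=2, p_4 = 2*4537 + 107 = 9181, q_4 = 2*212 + 5 = 429.
  i=5: a_5=2, p_5 = 2*9181 + 4537 = 22899, q_5 = 2*429 + 212 = 1070.
Indeed p_2^2 - 458*q_2^2 = 11449 - 11450 = -1, not +1.
Check: 22899^2 - 458*1070^2 = 524364201 - 524364200 = 1, so (x, y) = (22899, 1070) solves the equation, and by the theorem it is the least positive solution.

(x, y) = (22899, 1070)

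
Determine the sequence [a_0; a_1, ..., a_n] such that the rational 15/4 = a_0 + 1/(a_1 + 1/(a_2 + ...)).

Run the Euclidean algorithm on 15 and 4; the successive quotients are the partial quotients a_0, a_1, ... (each step inverts the fractional part left over by the previous one):
  15 = 3*4 + 3, so a_0 = 3.
  4 = 1*3 + 1, so a_1 = 1.
  3 = 3*1 + 0, so a_2 = 3.
The remainder reaches 0 after 3 divisions, so the expansion has 3 partial quotients, read off in order.

[3; 1, 3]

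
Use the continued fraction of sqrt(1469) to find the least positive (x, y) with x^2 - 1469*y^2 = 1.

First expand sqrt(1469) as a continued fraction. With x_i = (sqrt(1469) + m_i)/d_i and (m_0, d_0) = (0, 1): a_0 = floor(sqrt(1469)) = 38, since 38^2 = 1444 <= 1469 < 1521 = 39^2.
Iterate m_{i+1} = d_i*a_i - m_i, d_{i+1} = (1469 - m_{i+1}^2)/d_i, a_{i+1} = floor((a_0 + m_{i+1})/d_{i+1}):
  m_1 = 1*38 - 0 = 38, d_1 = (1469 - 38^2)/1 = 25/1 = 25, a_1 = floor((38 + 38)/25) = 3.
  m_2 = 25*3 - 38 = 37, d_2 = (1469 - 37^2)/25 = 100/25 = 4, a_2 = floor((38 + 37)/4) = 18.
  m_3 = 4*18 - 37 = 35, d_3 = (1469 - 35^2)/4 = 244/4 = 61, a_3 = floor((38 + 35)/61) = 1.
  m_4 = 61*1 - 35 = 26, d_4 = (1469 - 26^2)/61 = 793/61 = 13, a_4 = floor((38 + 26)/13) = 4.
  m_5 = 13*4 - 26 = 26, d_5 = (1469 - 26^2)/13 = 793/13 = 61, a_5 = floor((38 + 26)/61) = 1.
  m_6 = 61*1 - 26 = 35, d_6 = (1469 - 35^2)/61 = 244/61 = 4, a_6 = floor((38 + 35)/4) = 18.
  m_7 = 4*18 - 35 = 37, d_7 = (1469 - 37^2)/4 = 100/4 = 25, a_7 = floor((38 + 37)/25) = 3.
  m_8 = 25*3 - 37 = 38, d_8 = (1469 - 38^2)/25 = 25/25 = 1, a_8 = floor((38 + 38)/1) = 76.
  m_9 = 1*76 - 38 = 38, d_9 = (1469 - 38^2)/1 = 25/1 = 25: (m_9, d_9) = (m_1, d_1) = (38, 25), so from here the quotients repeat a_1, ..., a_8; the period length is 8.
So sqrt(1469) = [38; (3, 18, 1, 4, 1, 18, 3, 76)] with period length k = 8.
k is even, so the fundamental solution of x^2 - 1469y^2 = 1 is (p_{k-1}, q_{k-1}) = (p_7, q_7); compute convergents through index 7.
Convergents (p_i = a_i*p_{i-1} + p_{i-2}, q_i = a_i*q_{i-1} + q_{i-2} with p_{-2}=0, p_{-1}=1, q_{-2}=1, q_{-1}=0):
  i=0: a_0=38, p_0 = 38*1 + 0 = 38, q_0 = 38*0 + 1 = 1.
  i=1: a_1=3, p_1 = 3*38 + 1 = 115, q_1 = 3*1 + 0 = 3.
  i=2: a_2=18, p_2 = 18*115 + 38 = 2108, q_2 = 18*3 + 1 = 55.
  i=3: a_3=1, p_3 = 1*2108 + 115 = 2223, q_3 = 1*55 + 3 = 58.
  i=4: a_4=4, p_4 = 4*2223 + 2108 = 11000, q_4 = 4*58 + 55 = 287.
  i=5: a_5=1, p_5 = 1*11000 + 2223 = 13223, q_5 = 1*287 + 58 = 345.
  i=6: a_6=18, p_6 = 18*13223 + 11000 = 249014, q_6 = 18*345 + 287 = 6497.
  i=7: a_7=3, p_7 = 3*249014 + 13223 = 760265, q_7 = 3*6497 + 345 = 19836.
Check: 760265^2 - 1469*19836^2 = 578002870225 - 578002870224 = 1, so (x, y) = (760265, 19836) solves the equation, and by the theorem it is the least positive solution.

(x, y) = (760265, 19836)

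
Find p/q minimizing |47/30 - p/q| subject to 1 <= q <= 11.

11/7

Expand x = 47/30 as a continued fraction with the Euclidean algorithm:
  47 = 1*30 + 17, so a_0 = 1.
  30 = 1*17 + 13, so a_1 = 1.
  17 = 1*13 + 4, so a_2 = 1.
  13 = 3*4 + 1, so a_3 = 3.
  4 = 4*1 + 0, so a_4 = 4.
so x = [1; 1, 1, 3, 4].
Convergents (p_i = a_i*p_{i-1} + p_{i-2}, q_i = a_i*q_{i-1} + q_{i-2} with p_{-2}=0, p_{-1}=1, q_{-2}=1, q_{-1}=0), until the denominator exceeds 11:
  i=0: a_0=1, p_0 = 1*1 + 0 = 1, q_0 = 1*0 + 1 = 1.
  i=1: a_1=1, p_1 = 1*1 + 1 = 2, q_1 = 1*1 + 0 = 1.
  i=2: a_2=1, p_2 = 1*2 + 1 = 3, q_2 = 1*1 + 1 = 2.
  i=3: a_3=3, p_3 = 3*3 + 2 = 11, q_3 = 3*2 + 1 = 7.
  i=4: a_4=4, p_4 = 4*11 + 3 = 47, q_4 = 4*7 + 2 = 30.
q_4 = 30 > 11, so the last convergent with denominator <= 11 is p_3/q_3 = 11/7.
The closest fraction with denominator <= 11 is either p_3/q_3 or the intermediate fraction (k*p_3 + p_2)/(k*q_3 + q_2) with the largest k >= 1 whose denominator stays <= 11; these approach x as k grows, and every other convergent or intermediate fraction in range is farther away.
Largest k: floor((11 - q_2)/q_3) = floor((11 - 2)/7) = 1.
That gives (1*11 + 3)/(1*7 + 2) = 14/9.
Compare the errors: |x - 11/7| = |47*7 - 11*30|/(30*7) = 1/210, and |x - 14/9| = |47*9 - 14*30|/(30*9) = 3/270.
Cross-multiplying, 1*270 = 270 < 630 = 3*210, so 1/210 is smaller: the convergent 11/7 is closer to x than 14/9.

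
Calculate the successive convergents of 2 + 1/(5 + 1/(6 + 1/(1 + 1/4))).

Using the convergent recurrence p_i = a_i*p_{i-1} + p_{i-2}, q_i = a_i*q_{i-1} + q_{i-2} with p_{-2}=0, p_{-1}=1, q_{-2}=1, q_{-1}=0:
  i=0: a_0=2, p_0 = 2*1 + 0 = 2, q_0 = 2*0 + 1 = 1.
  i=1: a_1=5, p_1 = 5*2 + 1 = 11, q_1 = 5*1 + 0 = 5.
  i=2: a_2=6, p_2 = 6*11 + 2 = 68, q_2 = 6*5 + 1 = 31.
  i=3: a_3=1, p_3 = 1*68 + 11 = 79, q_3 = 1*31 + 5 = 36.
  i=4: a_4=4, p_4 = 4*79 + 68 = 384, q_4 = 4*36 + 31 = 175.

2/1, 11/5, 68/31, 79/36, 384/175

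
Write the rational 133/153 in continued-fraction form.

[0; 1, 6, 1, 1, 1, 6]

Run the Euclidean algorithm on 133 and 153; the successive quotients are the partial quotients a_0, a_1, ... (each step inverts the fractional part left over by the previous one):
  133 = 0*153 + 133, so a_0 = 0.
  153 = 1*133 + 20, so a_1 = 1.
  133 = 6*20 + 13, so a_2 = 6.
  20 = 1*13 + 7, so a_3 = 1.
  13 = 1*7 + 6, so a_4 = 1.
  7 = 1*6 + 1, so a_5 = 1.
  6 = 6*1 + 0, so a_6 = 6.
The remainder reaches 0 after 7 divisions, so the expansion has 7 partial quotients, read off in order.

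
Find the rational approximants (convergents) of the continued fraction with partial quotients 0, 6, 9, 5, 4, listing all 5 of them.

0/1, 1/6, 9/55, 46/281, 193/1179

Using the convergent recurrence p_i = a_i*p_{i-1} + p_{i-2}, q_i = a_i*q_{i-1} + q_{i-2} with p_{-2}=0, p_{-1}=1, q_{-2}=1, q_{-1}=0:
  i=0: a_0=0, p_0 = 0*1 + 0 = 0, q_0 = 0*0 + 1 = 1.
  i=1: a_1=6, p_1 = 6*0 + 1 = 1, q_1 = 6*1 + 0 = 6.
  i=2: a_2=9, p_2 = 9*1 + 0 = 9, q_2 = 9*6 + 1 = 55.
  i=3: a_3=5, p_3 = 5*9 + 1 = 46, q_3 = 5*55 + 6 = 281.
  i=4: a_4=4, p_4 = 4*46 + 9 = 193, q_4 = 4*281 + 55 = 1179.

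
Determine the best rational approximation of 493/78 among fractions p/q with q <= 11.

19/3

Expand x = 493/78 as a continued fraction with the Euclidean algorithm:
  493 = 6*78 + 25, so a_0 = 6.
  78 = 3*25 + 3, so a_1 = 3.
  25 = 8*3 + 1, so a_2 = 8.
  3 = 3*1 + 0, so a_3 = 3.
so x = [6; 3, 8, 3].
Convergents (p_i = a_i*p_{i-1} + p_{i-2}, q_i = a_i*q_{i-1} + q_{i-2} with p_{-2}=0, p_{-1}=1, q_{-2}=1, q_{-1}=0), until the denominator exceeds 11:
  i=0: a_0=6, p_0 = 6*1 + 0 = 6, q_0 = 6*0 + 1 = 1.
  i=1: a_1=3, p_1 = 3*6 + 1 = 19, q_1 = 3*1 + 0 = 3.
  i=2: a_2=8, p_2 = 8*19 + 6 = 158, q_2 = 8*3 + 1 = 25.
q_2 = 25 > 11, so the last convergent with denominator <= 11 is p_1/q_1 = 19/3.
The closest fraction with denominator <= 11 is either p_1/q_1 or the intermediate fraction (k*p_1 + p_0)/(k*q_1 + q_0) with the largest k >= 1 whose denominator stays <= 11; these approach x as k grows, and every other convergent or intermediate fraction in range is farther away.
Largest k: floor((11 - q_0)/q_1) = floor((11 - 1)/3) = 3.
That gives (3*19 + 6)/(3*3 + 1) = 63/10.
Compare the errors: |x - 19/3| = |493*3 - 19*78|/(78*3) = 3/234, and |x - 63/10| = |493*10 - 63*78|/(78*10) = 16/780.
Cross-multiplying, 3*780 = 2340 < 3744 = 16*234, so 3/234 is smaller: the convergent 19/3 is closer to x than 63/10.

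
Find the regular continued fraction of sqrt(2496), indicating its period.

[49; (1, 23, 1, 98)]

Write x_i = (sqrt(2496) + m_i)/d_i with (m_0, d_0) = (0, 1). a_0 = floor(sqrt(2496)) = 49, since 49^2 = 2401 <= 2496 < 2500 = 50^2.
Iterate m_{i+1} = d_i*a_i - m_i, d_{i+1} = (2496 - m_{i+1}^2)/d_i, a_{i+1} = floor((a_0 + m_{i+1})/d_{i+1}):
  m_1 = 1*49 - 0 = 49, d_1 = (2496 - 49^2)/1 = 95/1 = 95, a_1 = floor((49 + 49)/95) = 1.
  m_2 = 95*1 - 49 = 46, d_2 = (2496 - 46^2)/95 = 380/95 = 4, a_2 = floor((49 + 46)/4) = 23.
  m_3 = 4*23 - 46 = 46, d_3 = (2496 - 46^2)/4 = 380/4 = 95, a_3 = floor((49 + 46)/95) = 1.
  m_4 = 95*1 - 46 = 49, d_4 = (2496 - 49^2)/95 = 95/95 = 1, a_4 = floor((49 + 49)/1) = 98.
  m_5 = 1*98 - 49 = 49, d_5 = (2496 - 49^2)/1 = 95/1 = 95: (m_5, d_5) = (m_1, d_1) = (49, 95), so from here the quotients repeat a_1, ..., a_4; the period length is 4.
Hence the expansion of sqrt(2496) is a_0 = 49 followed by the repeating block 1, 23, 1, 98 (period 4).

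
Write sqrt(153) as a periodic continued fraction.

[12; (2, 1, 2, 2, 2, 1, 2, 24)]

Write x_i = (sqrt(153) + m_i)/d_i with (m_0, d_0) = (0, 1). a_0 = floor(sqrt(153)) = 12, since 12^2 = 144 <= 153 < 169 = 13^2.
Iterate m_{i+1} = d_i*a_i - m_i, d_{i+1} = (153 - m_{i+1}^2)/d_i, a_{i+1} = floor((a_0 + m_{i+1})/d_{i+1}):
  m_1 = 1*12 - 0 = 12, d_1 = (153 - 12^2)/1 = 9/1 = 9, a_1 = floor((12 + 12)/9) = 2.
  m_2 = 9*2 - 12 = 6, d_2 = (153 - 6^2)/9 = 117/9 = 13, a_2 = floor((12 + 6)/13) = 1.
  m_3 = 13*1 - 6 = 7, d_3 = (153 - 7^2)/13 = 104/13 = 8, a_3 = floor((12 + 7)/8) = 2.
  m_4 = 8*2 - 7 = 9, d_4 = (153 - 9^2)/8 = 72/8 = 9, a_4 = floor((12 + 9)/9) = 2.
  m_5 = 9*2 - 9 = 9, d_5 = (153 - 9^2)/9 = 72/9 = 8, a_5 = floor((12 + 9)/8) = 2.
  m_6 = 8*2 - 9 = 7, d_6 = (153 - 7^2)/8 = 104/8 = 13, a_6 = floor((12 + 7)/13) = 1.
  m_7 = 13*1 - 7 = 6, d_7 = (153 - 6^2)/13 = 117/13 = 9, a_7 = floor((12 + 6)/9) = 2.
  m_8 = 9*2 - 6 = 12, d_8 = (153 - 12^2)/9 = 9/9 = 1, a_8 = floor((12 + 12)/1) = 24.
  m_9 = 1*24 - 12 = 12, d_9 = (153 - 12^2)/1 = 9/1 = 9: (m_9, d_9) = (m_1, d_1) = (12, 9), so from here the quotients repeat a_1, ..., a_8; the period length is 8.
Hence the expansion of sqrt(153) is a_0 = 12 followed by the repeating block 2, 1, 2, 2, 2, 1, 2, 24 (period 8).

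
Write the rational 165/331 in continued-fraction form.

Run the Euclidean algorithm on 165 and 331; the successive quotients are the partial quotients a_0, a_1, ... (each step inverts the fractional part left over by the previous one):
  165 = 0*331 + 165, so a_0 = 0.
  331 = 2*165 + 1, so a_1 = 2.
  165 = 165*1 + 0, so a_2 = 165.
The remainder reaches 0 after 3 divisions, so the expansion has 3 partial quotients, read off in order.

[0; 2, 165]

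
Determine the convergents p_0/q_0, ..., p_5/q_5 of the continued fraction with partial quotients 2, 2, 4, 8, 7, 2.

Using the convergent recurrence p_i = a_i*p_{i-1} + p_{i-2}, q_i = a_i*q_{i-1} + q_{i-2} with p_{-2}=0, p_{-1}=1, q_{-2}=1, q_{-1}=0:
  i=0: a_0=2, p_0 = 2*1 + 0 = 2, q_0 = 2*0 + 1 = 1.
  i=1: a_1=2, p_1 = 2*2 + 1 = 5, q_1 = 2*1 + 0 = 2.
  i=2: a_2=4, p_2 = 4*5 + 2 = 22, q_2 = 4*2 + 1 = 9.
  i=3: a_3=8, p_3 = 8*22 + 5 = 181, q_3 = 8*9 + 2 = 74.
  i=4: a_4=7, p_4 = 7*181 + 22 = 1289, q_4 = 7*74 + 9 = 527.
  i=5: a_5=2, p_5 = 2*1289 + 181 = 2759, q_5 = 2*527 + 74 = 1128.

2/1, 5/2, 22/9, 181/74, 1289/527, 2759/1128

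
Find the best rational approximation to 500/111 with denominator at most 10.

Expand x = 500/111 as a continued fraction with the Euclidean algorithm:
  500 = 4*111 + 56, so a_0 = 4.
  111 = 1*56 + 55, so a_1 = 1.
  56 = 1*55 + 1, so a_2 = 1.
  55 = 55*1 + 0, so a_3 = 55.
so x = [4; 1, 1, 55].
Convergents (p_i = a_i*p_{i-1} + p_{i-2}, q_i = a_i*q_{i-1} + q_{i-2} with p_{-2}=0, p_{-1}=1, q_{-2}=1, q_{-1}=0), until the denominator exceeds 10:
  i=0: a_0=4, p_0 = 4*1 + 0 = 4, q_0 = 4*0 + 1 = 1.
  i=1: a_1=1, p_1 = 1*4 + 1 = 5, q_1 = 1*1 + 0 = 1.
  i=2: a_2=1, p_2 = 1*5 + 4 = 9, q_2 = 1*1 + 1 = 2.
  i=3: a_3=55, p_3 = 55*9 + 5 = 500, q_3 = 55*2 + 1 = 111.
q_3 = 111 > 10, so the last convergent with denominator <= 10 is p_2/q_2 = 9/2.
The closest fraction with denominator <= 10 is either p_2/q_2 or the intermediate fraction (k*p_2 + p_1)/(k*q_2 + q_1) with the largest k >= 1 whose denominator stays <= 10; these approach x as k grows, and every other convergent or intermediate fraction in range is farther away.
Largest k: floor((10 - q_1)/q_2) = floor((10 - 1)/2) = 4.
That gives (4*9 + 5)/(4*2 + 1) = 41/9.
Compare the errors: |x - 9/2| = |500*2 - 9*111|/(111*2) = 1/222, and |x - 41/9| = |500*9 - 41*111|/(111*9) = 51/999.
Cross-multiplying, 1*999 = 999 < 11322 = 51*222, so 1/222 is smaller: the convergent 9/2 is closer to x than 41/9.

9/2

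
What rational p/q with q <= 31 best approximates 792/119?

Expand x = 792/119 as a continued fraction with the Euclidean algorithm:
  792 = 6*119 + 78, so a_0 = 6.
  119 = 1*78 + 41, so a_1 = 1.
  78 = 1*41 + 37, so a_2 = 1.
  41 = 1*37 + 4, so a_3 = 1.
  37 = 9*4 + 1, so a_4 = 9.
  4 = 4*1 + 0, so a_5 = 4.
so x = [6; 1, 1, 1, 9, 4].
Convergents (p_i = a_i*p_{i-1} + p_{i-2}, q_i = a_i*q_{i-1} + q_{i-2} with p_{-2}=0, p_{-1}=1, q_{-2}=1, q_{-1}=0), until the denominator exceeds 31:
  i=0: a_0=6, p_0 = 6*1 + 0 = 6, q_0 = 6*0 + 1 = 1.
  i=1: a_1=1, p_1 = 1*6 + 1 = 7, q_1 = 1*1 + 0 = 1.
  i=2: a_2=1, p_2 = 1*7 + 6 = 13, q_2 = 1*1 + 1 = 2.
  i=3: a_3=1, p_3 = 1*13 + 7 = 20, q_3 = 1*2 + 1 = 3.
  i=4: a_4=9, p_4 = 9*20 + 13 = 193, q_4 = 9*3 + 2 = 29.
  i=5: a_5=4, p_5 = 4*193 + 20 = 792, q_5 = 4*29 + 3 = 119.
q_5 = 119 > 31, so the last convergent with denominator <= 31 is p_4/q_4 = 193/29.
The closest fraction with denominator <= 31 is either p_4/q_4 or the intermediate fraction (k*p_4 + p_3)/(k*q_4 + q_3) with the largest k >= 1 whose denominator stays <= 31; these approach x as k grows, and every other convergent or intermediate fraction in range is farther away.
Largest k: floor((31 - q_3)/q_4) = floor((31 - 3)/29) = 0.
Since k = 0, no intermediate fraction beyond p_4/q_4 has denominator <= 31, so the convergent 193/29 is the closest (its error is |792*29 - 193*119|/(119*29) = 1/3451).

193/29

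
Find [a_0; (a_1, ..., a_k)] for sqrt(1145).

Write x_i = (sqrt(1145) + m_i)/d_i with (m_0, d_0) = (0, 1). a_0 = floor(sqrt(1145)) = 33, since 33^2 = 1089 <= 1145 < 1156 = 34^2.
Iterate m_{i+1} = d_i*a_i - m_i, d_{i+1} = (1145 - m_{i+1}^2)/d_i, a_{i+1} = floor((a_0 + m_{i+1})/d_{i+1}):
  m_1 = 1*33 - 0 = 33, d_1 = (1145 - 33^2)/1 = 56/1 = 56, a_1 = floor((33 + 33)/56) = 1.
  m_2 = 56*1 - 33 = 23, d_2 = (1145 - 23^2)/56 = 616/56 = 11, a_2 = floor((33 + 23)/11) = 5.
  m_3 = 11*5 - 23 = 32, d_3 = (1145 - 32^2)/11 = 121/11 = 11, a_3 = floor((33 + 32)/11) = 5.
  m_4 = 11*5 - 32 = 23, d_4 = (1145 - 23^2)/11 = 616/11 = 56, a_4 = floor((33 + 23)/56) = 1.
  m_5 = 56*1 - 23 = 33, d_5 = (1145 - 33^2)/56 = 56/56 = 1, a_5 = floor((33 + 33)/1) = 66.
  m_6 = 1*66 - 33 = 33, d_6 = (1145 - 33^2)/1 = 56/1 = 56: (m_6, d_6) = (m_1, d_1) = (33, 56), so from here the quotients repeat a_1, ..., a_5; the period length is 5.
Hence the expansion of sqrt(1145) is a_0 = 33 followed by the repeating block 1, 5, 5, 1, 66 (period 5).

[33; (1, 5, 5, 1, 66)]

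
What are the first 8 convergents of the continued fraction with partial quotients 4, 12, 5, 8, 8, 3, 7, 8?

4/1, 49/12, 249/61, 2041/500, 16577/4061, 51772/12683, 378981/92842, 3083620/755419

Using the convergent recurrence p_i = a_i*p_{i-1} + p_{i-2}, q_i = a_i*q_{i-1} + q_{i-2} with p_{-2}=0, p_{-1}=1, q_{-2}=1, q_{-1}=0:
  i=0: a_0=4, p_0 = 4*1 + 0 = 4, q_0 = 4*0 + 1 = 1.
  i=1: a_1=12, p_1 = 12*4 + 1 = 49, q_1 = 12*1 + 0 = 12.
  i=2: a_2=5, p_2 = 5*49 + 4 = 249, q_2 = 5*12 + 1 = 61.
  i=3: a_3=8, p_3 = 8*249 + 49 = 2041, q_3 = 8*61 + 12 = 500.
  i=4: a_4=8, p_4 = 8*2041 + 249 = 16577, q_4 = 8*500 + 61 = 4061.
  i=5: a_5=3, p_5 = 3*16577 + 2041 = 51772, q_5 = 3*4061 + 500 = 12683.
  i=6: a_6=7, p_6 = 7*51772 + 16577 = 378981, q_6 = 7*12683 + 4061 = 92842.
  i=7: a_7=8, p_7 = 8*378981 + 51772 = 3083620, q_7 = 8*92842 + 12683 = 755419.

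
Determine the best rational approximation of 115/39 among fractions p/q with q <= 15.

Expand x = 115/39 as a continued fraction with the Euclidean algorithm:
  115 = 2*39 + 37, so a_0 = 2.
  39 = 1*37 + 2, so a_1 = 1.
  37 = 18*2 + 1, so a_2 = 18.
  2 = 2*1 + 0, so a_3 = 2.
so x = [2; 1, 18, 2].
Convergents (p_i = a_i*p_{i-1} + p_{i-2}, q_i = a_i*q_{i-1} + q_{i-2} with p_{-2}=0, p_{-1}=1, q_{-2}=1, q_{-1}=0), until the denominator exceeds 15:
  i=0: a_0=2, p_0 = 2*1 + 0 = 2, q_0 = 2*0 + 1 = 1.
  i=1: a_1=1, p_1 = 1*2 + 1 = 3, q_1 = 1*1 + 0 = 1.
  i=2: a_2=18, p_2 = 18*3 + 2 = 56, q_2 = 18*1 + 1 = 19.
q_2 = 19 > 15, so the last convergent with denominator <= 15 is p_1/q_1 = 3/1.
The closest fraction with denominator <= 15 is either p_1/q_1 or the intermediate fraction (k*p_1 + p_0)/(k*q_1 + q_0) with the largest k >= 1 whose denominator stays <= 15; these approach x as k grows, and every other convergent or intermediate fraction in range is farther away.
Largest k: floor((15 - q_0)/q_1) = floor((15 - 1)/1) = 14.
That gives (14*3 + 2)/(14*1 + 1) = 44/15.
Compare the errors: |x - 3/1| = |115*1 - 3*39|/(39*1) = 2/39, and |x - 44/15| = |115*15 - 44*39|/(39*15) = 9/585.
Cross-multiplying, 9*39 = 351 < 1170 = 2*585, so 9/585 is smaller: the intermediate fraction 44/15 is closer to x than 3/1.

44/15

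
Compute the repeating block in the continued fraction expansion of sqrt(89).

[9; (2, 3, 3, 2, 18)]

Write x_i = (sqrt(89) + m_i)/d_i with (m_0, d_0) = (0, 1). a_0 = floor(sqrt(89)) = 9, since 9^2 = 81 <= 89 < 100 = 10^2.
Iterate m_{i+1} = d_i*a_i - m_i, d_{i+1} = (89 - m_{i+1}^2)/d_i, a_{i+1} = floor((a_0 + m_{i+1})/d_{i+1}):
  m_1 = 1*9 - 0 = 9, d_1 = (89 - 9^2)/1 = 8/1 = 8, a_1 = floor((9 + 9)/8) = 2.
  m_2 = 8*2 - 9 = 7, d_2 = (89 - 7^2)/8 = 40/8 = 5, a_2 = floor((9 + 7)/5) = 3.
  m_3 = 5*3 - 7 = 8, d_3 = (89 - 8^2)/5 = 25/5 = 5, a_3 = floor((9 + 8)/5) = 3.
  m_4 = 5*3 - 8 = 7, d_4 = (89 - 7^2)/5 = 40/5 = 8, a_4 = floor((9 + 7)/8) = 2.
  m_5 = 8*2 - 7 = 9, d_5 = (89 - 9^2)/8 = 8/8 = 1, a_5 = floor((9 + 9)/1) = 18.
  m_6 = 1*18 - 9 = 9, d_6 = (89 - 9^2)/1 = 8/1 = 8: (m_6, d_6) = (m_1, d_1) = (9, 8), so from here the quotients repeat a_1, ..., a_5; the period length is 5.
Hence the expansion of sqrt(89) is a_0 = 9 followed by the repeating block 2, 3, 3, 2, 18 (period 5).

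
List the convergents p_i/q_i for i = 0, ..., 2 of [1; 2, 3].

1/1, 3/2, 10/7

Using the convergent recurrence p_i = a_i*p_{i-1} + p_{i-2}, q_i = a_i*q_{i-1} + q_{i-2} with p_{-2}=0, p_{-1}=1, q_{-2}=1, q_{-1}=0:
  i=0: a_0=1, p_0 = 1*1 + 0 = 1, q_0 = 1*0 + 1 = 1.
  i=1: a_1=2, p_1 = 2*1 + 1 = 3, q_1 = 2*1 + 0 = 2.
  i=2: a_2=3, p_2 = 3*3 + 1 = 10, q_2 = 3*2 + 1 = 7.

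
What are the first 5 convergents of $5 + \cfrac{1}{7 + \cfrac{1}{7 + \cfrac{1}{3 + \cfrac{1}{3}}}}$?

Using the convergent recurrence p_i = a_i*p_{i-1} + p_{i-2}, q_i = a_i*q_{i-1} + q_{i-2} with p_{-2}=0, p_{-1}=1, q_{-2}=1, q_{-1}=0:
  i=0: a_0=5, p_0 = 5*1 + 0 = 5, q_0 = 5*0 + 1 = 1.
  i=1: a_1=7, p_1 = 7*5 + 1 = 36, q_1 = 7*1 + 0 = 7.
  i=2: a_2=7, p_2 = 7*36 + 5 = 257, q_2 = 7*7 + 1 = 50.
  i=3: a_3=3, p_3 = 3*257 + 36 = 807, q_3 = 3*50 + 7 = 157.
  i=4: a_4=3, p_4 = 3*807 + 257 = 2678, q_4 = 3*157 + 50 = 521.

5/1, 36/7, 257/50, 807/157, 2678/521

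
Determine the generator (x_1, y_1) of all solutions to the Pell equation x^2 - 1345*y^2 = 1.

(x, y) = (4841, 132)

First expand sqrt(1345) as a continued fraction. With x_i = (sqrt(1345) + m_i)/d_i and (m_0, d_0) = (0, 1): a_0 = floor(sqrt(1345)) = 36, since 36^2 = 1296 <= 1345 < 1369 = 37^2.
Iterate m_{i+1} = d_i*a_i - m_i, d_{i+1} = (1345 - m_{i+1}^2)/d_i, a_{i+1} = floor((a_0 + m_{i+1})/d_{i+1}):
  m_1 = 1*36 - 0 = 36, d_1 = (1345 - 36^2)/1 = 49/1 = 49, a_1 = floor((36 + 36)/49) = 1.
  m_2 = 49*1 - 36 = 13, d_2 = (1345 - 13^2)/49 = 1176/49 = 24, a_2 = floor((36 + 13)/24) = 2.
  m_3 = 24*2 - 13 = 35, d_3 = (1345 - 35^2)/24 = 120/24 = 5, a_3 = floor((36 + 35)/5) = 14.
  m_4 = 5*14 - 35 = 35, d_4 = (1345 - 35^2)/5 = 120/5 = 24, a_4 = floor((36 + 35)/24) = 2.
  m_5 = 24*2 - 35 = 13, d_5 = (1345 - 13^2)/24 = 1176/24 = 49, a_5 = floor((36 + 13)/49) = 1.
  m_6 = 49*1 - 13 = 36, d_6 = (1345 - 36^2)/49 = 49/49 = 1, a_6 = floor((36 + 36)/1) = 72.
  m_7 = 1*72 - 36 = 36, d_7 = (1345 - 36^2)/1 = 49/1 = 49: (m_7, d_7) = (m_1, d_1) = (36, 49), so from here the quotients repeat a_1, ..., a_6; the period length is 6.
So sqrt(1345) = [36; (1, 2, 14, 2, 1, 72)] with period length k = 6.
k is even, so the fundamental solution of x^2 - 1345y^2 = 1 is (p_{k-1}, q_{k-1}) = (p_5, q_5); compute convergents through index 5.
Convergents (p_i = a_i*p_{i-1} + p_{i-2}, q_i = a_i*q_{i-1} + q_{i-2} with p_{-2}=0, p_{-1}=1, q_{-2}=1, q_{-1}=0):
  i=0: a_0=36, p_0 = 36*1 + 0 = 36, q_0 = 36*0 + 1 = 1.
  i=1: a_1=1, p_1 = 1*36 + 1 = 37, q_1 = 1*1 + 0 = 1.
  i=2: a_2=2, p_2 = 2*37 + 36 = 110, q_2 = 2*1 + 1 = 3.
  i=3: a_3=14, p_3 = 14*110 + 37 = 1577, q_3 = 14*3 + 1 = 43.
  i=4: a_4=2, p_4 = 2*1577 + 110 = 3264, q_4 = 2*43 + 3 = 89.
  i=5: a_5=1, p_5 = 1*3264 + 1577 = 4841, q_5 = 1*89 + 43 = 132.
Check: 4841^2 - 1345*132^2 = 23435281 - 23435280 = 1, so (x, y) = (4841, 132) solves the equation, and by the theorem it is the least positive solution.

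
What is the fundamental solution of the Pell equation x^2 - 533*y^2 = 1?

First expand sqrt(533) as a continued fraction. With x_i = (sqrt(533) + m_i)/d_i and (m_0, d_0) = (0, 1): a_0 = floor(sqrt(533)) = 23, since 23^2 = 529 <= 533 < 576 = 24^2.
Iterate m_{i+1} = d_i*a_i - m_i, d_{i+1} = (533 - m_{i+1}^2)/d_i, a_{i+1} = floor((a_0 + m_{i+1})/d_{i+1}):
  m_1 = 1*23 - 0 = 23, d_1 = (533 - 23^2)/1 = 4/1 = 4, a_1 = floor((23 + 23)/4) = 11.
  m_2 = 4*11 - 23 = 21, d_2 = (533 - 21^2)/4 = 92/4 = 23, a_2 = floor((23 + 21)/23) = 1.
  m_3 = 23*1 - 21 = 2, d_3 = (533 - 2^2)/23 = 529/23 = 23, a_3 = floor((23 + 2)/23) = 1.
  m_4 = 23*1 - 2 = 21, d_4 = (533 - 21^2)/23 = 92/23 = 4, a_4 = floor((23 + 21)/4) = 11.
  m_5 = 4*11 - 21 = 23, d_5 = (533 - 23^2)/4 = 4/4 = 1, a_5 = floor((23 + 23)/1) = 46.
  m_6 = 1*46 - 23 = 23, d_6 = (533 - 23^2)/1 = 4/1 = 4: (m_6, d_6) = (m_1, d_1) = (23, 4), so from here the quotients repeat a_1, ..., a_5; the period length is 5.
So sqrt(533) = [23; (11, 1, 1, 11, 46)] with period length k = 5.
k is odd, so (p_{k-1}, q_{k-1}) only solves x^2 - 533y^2 = -1 and the fundamental solution of x^2 - 533y^2 = 1 is (p_{2k-1}, q_{2k-1}) = (p_9, q_9); compute convergents through index 9, running through the period twice.
Convergents (p_i = a_i*p_{i-1} + p_{i-2}, q_i = a_i*q_{i-1} + q_{i-2} with p_{-2}=0, p_{-1}=1, q_{-2}=1, q_{-1}=0):
  i=0: a_0=23, p_0 = 23*1 + 0 = 23, q_0 = 23*0 + 1 = 1.
  i=1: a_1=11, p_1 = 11*23 + 1 = 254, q_1 = 11*1 + 0 = 11.
  i=2: a_2=1, p_2 = 1*254 + 23 = 277, q_2 = 1*11 + 1 = 12.
  i=3: a_3=1, p_3 = 1*277 + 254 = 531, q_3 = 1*12 + 11 = 23.
  i=4: a_4=11, p_4 = 11*531 + 277 = 6118, q_4 = 11*23 + 12 = 265.
  i=5: a_5=46, p_5 = 46*6118 + 531 = 281959, q_5 = 46*265 + 23 = 12213.
  i=6: a_6=11, p_6 = 11*281959 + 6118 = 3107667, q_6 = 11*12213 + 265 = 134608.
  i=7: a_7=1, p_7 = 1*3107667 + 281959 = 3389626, q_7 = 1*134608 + 12213 = 146821.
  i=8: a_8=1, p_8 = 1*3389626 + 3107667 = 6497293, q_8 = 1*146821 + 134608 = 281429.
  i=9: a_9=11, p_9 = 11*6497293 + 3389626 = 74859849, q_9 = 11*281429 + 146821 = 3242540.
Indeed p_4^2 - 533*q_4^2 = 37429924 - 37429925 = -1, not +1.
Check: 74859849^2 - 533*3242540^2 = 5603996992302801 - 5603996992302800 = 1, so (x, y) = (74859849, 3242540) solves the equation, and by the theorem it is the least positive solution.

(x, y) = (74859849, 3242540)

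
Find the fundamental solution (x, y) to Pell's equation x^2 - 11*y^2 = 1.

(x, y) = (10, 3)

First expand sqrt(11) as a continued fraction. With x_i = (sqrt(11) + m_i)/d_i and (m_0, d_0) = (0, 1): a_0 = floor(sqrt(11)) = 3, since 3^2 = 9 <= 11 < 16 = 4^2.
Iterate m_{i+1} = d_i*a_i - m_i, d_{i+1} = (11 - m_{i+1}^2)/d_i, a_{i+1} = floor((a_0 + m_{i+1})/d_{i+1}):
  m_1 = 1*3 - 0 = 3, d_1 = (11 - 3^2)/1 = 2/1 = 2, a_1 = floor((3 + 3)/2) = 3.
  m_2 = 2*3 - 3 = 3, d_2 = (11 - 3^2)/2 = 2/2 = 1, a_2 = floor((3 + 3)/1) = 6.
  m_3 = 1*6 - 3 = 3, d_3 = (11 - 3^2)/1 = 2/1 = 2: (m_3, d_3) = (m_1, d_1) = (3, 2), so from here the quotients repeat a_1, a_2; the period length is 2.
So sqrt(11) = [3; (3, 6)] with period length k = 2.
k is even, so the fundamental solution of x^2 - 11y^2 = 1 is (p_{k-1}, q_{k-1}) = (p_1, q_1); compute convergents through index 1.
Convergents (p_i = a_i*p_{i-1} + p_{i-2}, q_i = a_i*q_{i-1} + q_{i-2} with p_{-2}=0, p_{-1}=1, q_{-2}=1, q_{-1}=0):
  i=0: a_0=3, p_0 = 3*1 + 0 = 3, q_0 = 3*0 + 1 = 1.
  i=1: a_1=3, p_1 = 3*3 + 1 = 10, q_1 = 3*1 + 0 = 3.
Check: 10^2 - 11*3^2 = 100 - 99 = 1, so (x, y) = (10, 3) solves the equation, and by the theorem it is the least positive solution.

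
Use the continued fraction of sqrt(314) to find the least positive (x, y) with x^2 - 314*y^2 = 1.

(x, y) = (392499, 22150)

First expand sqrt(314) as a continued fraction. With x_i = (sqrt(314) + m_i)/d_i and (m_0, d_0) = (0, 1): a_0 = floor(sqrt(314)) = 17, since 17^2 = 289 <= 314 < 324 = 18^2.
Iterate m_{i+1} = d_i*a_i - m_i, d_{i+1} = (314 - m_{i+1}^2)/d_i, a_{i+1} = floor((a_0 + m_{i+1})/d_{i+1}):
  m_1 = 1*17 - 0 = 17, d_1 = (314 - 17^2)/1 = 25/1 = 25, a_1 = floor((17 + 17)/25) = 1.
  m_2 = 25*1 - 17 = 8, d_2 = (314 - 8^2)/25 = 250/25 = 10, a_2 = floor((17 + 8)/10) = 2.
  m_3 = 10*2 - 8 = 12, d_3 = (314 - 12^2)/10 = 170/10 = 17, a_3 = floor((17 + 12)/17) = 1.
  m_4 = 17*1 - 12 = 5, d_4 = (314 - 5^2)/17 = 289/17 = 17, a_4 = floor((17 + 5)/17) = 1.
  m_5 = 17*1 - 5 = 12, d_5 = (314 - 12^2)/17 = 170/17 = 10, a_5 = floor((17 + 12)/10) = 2.
  m_6 = 10*2 - 12 = 8, d_6 = (314 - 8^2)/10 = 250/10 = 25, a_6 = floor((17 + 8)/25) = 1.
  m_7 = 25*1 - 8 = 17, d_7 = (314 - 17^2)/25 = 25/25 = 1, a_7 = floor((17 + 17)/1) = 34.
  m_8 = 1*34 - 17 = 17, d_8 = (314 - 17^2)/1 = 25/1 = 25: (m_8, d_8) = (m_1, d_1) = (17, 25), so from here the quotients repeat a_1, ..., a_7; the period length is 7.
So sqrt(314) = [17; (1, 2, 1, 1, 2, 1, 34)] with period length k = 7.
k is odd, so (p_{k-1}, q_{k-1}) only solves x^2 - 314y^2 = -1 and the fundamental solution of x^2 - 314y^2 = 1 is (p_{2k-1}, q_{2k-1}) = (p_13, q_13); compute convergents through index 13, running through the period twice.
Convergents (p_i = a_i*p_{i-1} + p_{i-2}, q_i = a_i*q_{i-1} + q_{i-2} with p_{-2}=0, p_{-1}=1, q_{-2}=1, q_{-1}=0):
  i=0: a_0=17, p_0 = 17*1 + 0 = 17, q_0 = 17*0 + 1 = 1.
  i=1: a_1=1, p_1 = 1*17 + 1 = 18, q_1 = 1*1 + 0 = 1.
  i=2: a_2=2, p_2 = 2*18 + 17 = 53, q_2 = 2*1 + 1 = 3.
  i=3: a_3=1, p_3 = 1*53 + 18 = 71, q_3 = 1*3 + 1 = 4.
  i=4: a_4=1, p_4 = 1*71 + 53 = 124, q_4 = 1*4 + 3 = 7.
  i=5: a_5=2, p_5 = 2*124 + 71 = 319, q_5 = 2*7 + 4 = 18.
  i=6: a_6=1, p_6 = 1*319 + 124 = 443, q_6 = 1*18 + 7 = 25.
  i=7: a_7=34, p_7 = 34*443 + 319 = 15381, q_7 = 34*25 + 18 = 868.
  i=8: a_8=1, p_8 = 1*15381 + 443 = 15824, q_8 = 1*868 + 25 = 893.
  i=9: a_9=2, p_9 = 2*15824 + 15381 = 47029, q_9 = 2*893 + 868 = 2654.
  i=10: a_10=1, p_10 = 1*47029 + 15824 = 62853, q_10 = 1*2654 + 893 = 3547.
  i=11: a_11=1, p_11 = 1*62853 + 47029 = 109882, q_11 = 1*3547 + 2654 = 6201.
  i=12: a_12=2, p_12 = 2*109882 + 62853 = 282617, q_12 = 2*6201 + 3547 = 15949.
  i=13: a_13=1, p_13 = 1*282617 + 109882 = 392499, q_13 = 1*15949 + 6201 = 22150.
Indeed p_6^2 - 314*q_6^2 = 196249 - 196250 = -1, not +1.
Check: 392499^2 - 314*22150^2 = 154055465001 - 154055465000 = 1, so (x, y) = (392499, 22150) solves the equation, and by the theorem it is the least positive solution.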